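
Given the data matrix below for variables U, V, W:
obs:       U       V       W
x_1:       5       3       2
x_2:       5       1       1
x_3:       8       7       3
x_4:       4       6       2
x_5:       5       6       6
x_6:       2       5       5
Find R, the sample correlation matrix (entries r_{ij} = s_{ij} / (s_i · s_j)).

Step 1 — column means:
  mean(U) = (5 + 5 + 8 + 4 + 5 + 2) / 6 = 29/6 = 4.8333
  mean(V) = (3 + 1 + 7 + 6 + 6 + 5) / 6 = 28/6 = 4.6667
  mean(W) = (2 + 1 + 3 + 2 + 6 + 5) / 6 = 19/6 = 3.1667

Step 2 — sample variances and covariances s[i,j] = (1/(n-1)) · Σ_k (x_{k,i} - mean_i) · (x_{k,j} - mean_j), with n-1 = 5:
  s[U,U] = ((0.1667)·(0.1667) + (0.1667)·(0.1667) + (3.1667)·(3.1667) + (-0.8333)·(-0.8333) + (0.1667)·(0.1667) + (-2.8333)·(-2.8333)) / 5 = 18.8333/5 = 3.7667
  s[U,V] = ((0.1667)·(-1.6667) + (0.1667)·(-3.6667) + (3.1667)·(2.3333) + (-0.8333)·(1.3333) + (0.1667)·(1.3333) + (-2.8333)·(0.3333)) / 5 = 4.6667/5 = 0.9333
  s[U,W] = ((0.1667)·(-1.1667) + (0.1667)·(-2.1667) + (3.1667)·(-0.1667) + (-0.8333)·(-1.1667) + (0.1667)·(2.8333) + (-2.8333)·(1.8333)) / 5 = -4.8333/5 = -0.9667
  s[V,V] = ((-1.6667)·(-1.6667) + (-3.6667)·(-3.6667) + (2.3333)·(2.3333) + (1.3333)·(1.3333) + (1.3333)·(1.3333) + (0.3333)·(0.3333)) / 5 = 25.3333/5 = 5.0667
  s[V,W] = ((-1.6667)·(-1.1667) + (-3.6667)·(-2.1667) + (2.3333)·(-0.1667) + (1.3333)·(-1.1667) + (1.3333)·(2.8333) + (0.3333)·(1.8333)) / 5 = 12.3333/5 = 2.4667
  s[W,W] = ((-1.1667)·(-1.1667) + (-2.1667)·(-2.1667) + (-0.1667)·(-0.1667) + (-1.1667)·(-1.1667) + (2.8333)·(2.8333) + (1.8333)·(1.8333)) / 5 = 18.8333/5 = 3.7667
  Sample standard deviations s_i = √(s[i,i]):
  s(U) = √(3.7667) = 1.9408
  s(V) = √(5.0667) = 2.2509
  s(W) = √(3.7667) = 1.9408

Step 3 — r_{ij} = s_{ij} / (s_i · s_j):
  r[U,U] = 1 (diagonal).
  r[U,V] = 0.9333 / (1.9408 · 2.2509) = 0.9333 / 4.3686 = 0.2136
  r[U,W] = -0.9667 / (1.9408 · 1.9408) = -0.9667 / 3.7667 = -0.2566
  r[V,V] = 1 (diagonal).
  r[V,W] = 2.4667 / (2.2509 · 1.9408) = 2.4667 / 4.3686 = 0.5646
  r[W,W] = 1 (diagonal).

R is symmetric with unit diagonal. Assembling:

R = [[1, 0.2136, -0.2566],
 [0.2136, 1, 0.5646],
 [-0.2566, 0.5646, 1]]


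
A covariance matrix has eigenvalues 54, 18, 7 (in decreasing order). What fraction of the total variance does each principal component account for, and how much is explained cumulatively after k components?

Step 1 — total variance = trace(Sigma) = Σ λ_i = 54 + 18 + 7 = 79.

Step 2 — fraction explained by component i = λ_i / Σ λ:
  PC1: 54/79 = 0.6835
  PC2: 18/79 = 0.2278
  PC3: 7/79 = 0.0886

Step 3 — cumulative fraction after k components = (λ_1 + ... + λ_k) / Σ λ:
  k = 1: 54/79 = 0.6835
  k = 2: (54 + 18)/79 = 72/79 = 0.9114
  k = 3: (54 + 18 + 7)/79 = 79/79 = 1

Summary (fraction, with percent):

explained: PC1 0.6835 (68.35%), PC2 0.2278 (22.78%), PC3 0.0886 (8.86%);  cumulative: 0.6835, 0.9114, 1


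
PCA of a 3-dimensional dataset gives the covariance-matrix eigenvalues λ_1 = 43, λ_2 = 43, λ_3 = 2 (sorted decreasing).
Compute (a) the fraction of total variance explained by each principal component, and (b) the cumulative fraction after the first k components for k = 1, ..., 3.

Step 1 — total variance = trace(Sigma) = Σ λ_i = 43 + 43 + 2 = 88.

Step 2 — fraction explained by component i = λ_i / Σ λ:
  PC1: 43/88 = 0.4886
  PC2: 43/88 = 0.4886
  PC3: 2/88 = 0.0227

Step 3 — cumulative fraction after k components = (λ_1 + ... + λ_k) / Σ λ:
  k = 1: 43/88 = 0.4886
  k = 2: (43 + 43)/88 = 86/88 = 0.9773
  k = 3: (43 + 43 + 2)/88 = 88/88 = 1

Summary (fraction, with percent):

explained: PC1 0.4886 (48.86%), PC2 0.4886 (48.86%), PC3 0.0227 (2.27%);  cumulative: 0.4886, 0.9773, 1


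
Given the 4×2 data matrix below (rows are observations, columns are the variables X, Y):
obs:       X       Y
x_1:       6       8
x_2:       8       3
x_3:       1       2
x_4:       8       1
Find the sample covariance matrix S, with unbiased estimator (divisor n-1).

Step 1 — column means:
  mean(X) = (6 + 8 + 1 + 8) / 4 = 23/4 = 5.75
  mean(Y) = (8 + 3 + 2 + 1) / 4 = 14/4 = 3.5

Step 2 — sample covariance S[i,j] = (1/(n-1)) · Σ_k (x_{k,i} - mean_i) · (x_{k,j} - mean_j), with n-1 = 3.
  S[X,X] = ((0.25)·(0.25) + (2.25)·(2.25) + (-4.75)·(-4.75) + (2.25)·(2.25)) / 3 = 32.75/3 = 10.9167
  S[X,Y] = ((0.25)·(4.5) + (2.25)·(-0.5) + (-4.75)·(-1.5) + (2.25)·(-2.5)) / 3 = 1.5/3 = 0.5
  S[Y,Y] = ((4.5)·(4.5) + (-0.5)·(-0.5) + (-1.5)·(-1.5) + (-2.5)·(-2.5)) / 3 = 29/3 = 9.6667

S is symmetric (S[j,i] = S[i,j]). Assembling:

S = [[10.9167, 0.5],
 [0.5, 9.6667]]


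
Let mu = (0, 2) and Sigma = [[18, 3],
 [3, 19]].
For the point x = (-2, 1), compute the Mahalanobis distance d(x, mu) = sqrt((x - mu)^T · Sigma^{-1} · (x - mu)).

Step 1 — centre the observation: (x - mu) = (-2, -1).

Step 2 — invert Sigma. det(Sigma) = 18·19 - (3)² = 333.
  Sigma^{-1} = (1/det) · [[d, -b], [-b, a]] = [[0.0571, -0.009],
 [-0.009, 0.0541]].

Step 3 — form the quadratic (x - mu)^T · Sigma^{-1} · (x - mu):
  Sigma^{-1} · (x - mu) = (-0.1051, -0.036).
  (x - mu)^T · [Sigma^{-1} · (x - mu)] = (-2)·(-0.1051) + (-1)·(-0.036) = 0.2462.

Step 4 — take square root: d = √(0.2462) ≈ 0.4962.

d(x, mu) = √(0.2462) ≈ 0.4962


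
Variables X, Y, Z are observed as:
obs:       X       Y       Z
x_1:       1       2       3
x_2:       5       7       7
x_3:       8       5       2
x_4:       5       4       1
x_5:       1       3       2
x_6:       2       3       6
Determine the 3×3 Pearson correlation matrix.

Step 1 — column means:
  mean(X) = (1 + 5 + 8 + 5 + 1 + 2) / 6 = 22/6 = 3.6667
  mean(Y) = (2 + 7 + 5 + 4 + 3 + 3) / 6 = 24/6 = 4
  mean(Z) = (3 + 7 + 2 + 1 + 2 + 6) / 6 = 21/6 = 3.5

Step 2 — sample variances and covariances s[i,j] = (1/(n-1)) · Σ_k (x_{k,i} - mean_i) · (x_{k,j} - mean_j), with n-1 = 5:
  s[X,X] = ((-2.6667)·(-2.6667) + (1.3333)·(1.3333) + (4.3333)·(4.3333) + (1.3333)·(1.3333) + (-2.6667)·(-2.6667) + (-1.6667)·(-1.6667)) / 5 = 39.3333/5 = 7.8667
  s[X,Y] = ((-2.6667)·(-2) + (1.3333)·(3) + (4.3333)·(1) + (1.3333)·(0) + (-2.6667)·(-1) + (-1.6667)·(-1)) / 5 = 18/5 = 3.6
  s[X,Z] = ((-2.6667)·(-0.5) + (1.3333)·(3.5) + (4.3333)·(-1.5) + (1.3333)·(-2.5) + (-2.6667)·(-1.5) + (-1.6667)·(2.5)) / 5 = -4/5 = -0.8
  s[Y,Y] = ((-2)·(-2) + (3)·(3) + (1)·(1) + (0)·(0) + (-1)·(-1) + (-1)·(-1)) / 5 = 16/5 = 3.2
  s[Y,Z] = ((-2)·(-0.5) + (3)·(3.5) + (1)·(-1.5) + (0)·(-2.5) + (-1)·(-1.5) + (-1)·(2.5)) / 5 = 9/5 = 1.8
  s[Z,Z] = ((-0.5)·(-0.5) + (3.5)·(3.5) + (-1.5)·(-1.5) + (-2.5)·(-2.5) + (-1.5)·(-1.5) + (2.5)·(2.5)) / 5 = 29.5/5 = 5.9
  Sample standard deviations s_i = √(s[i,i]):
  s(X) = √(7.8667) = 2.8048
  s(Y) = √(3.2) = 1.7889
  s(Z) = √(5.9) = 2.429

Step 3 — r_{ij} = s_{ij} / (s_i · s_j):
  r[X,X] = 1 (diagonal).
  r[X,Y] = 3.6 / (2.8048 · 1.7889) = 3.6 / 5.0173 = 0.7175
  r[X,Z] = -0.8 / (2.8048 · 2.429) = -0.8 / 6.8127 = -0.1174
  r[Y,Y] = 1 (diagonal).
  r[Y,Z] = 1.8 / (1.7889 · 2.429) = 1.8 / 4.3451 = 0.4143
  r[Z,Z] = 1 (diagonal).

R is symmetric with unit diagonal. Assembling:

R = [[1, 0.7175, -0.1174],
 [0.7175, 1, 0.4143],
 [-0.1174, 0.4143, 1]]


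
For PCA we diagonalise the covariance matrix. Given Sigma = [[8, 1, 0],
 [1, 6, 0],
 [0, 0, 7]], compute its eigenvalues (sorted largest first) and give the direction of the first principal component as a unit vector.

Step 1 — characteristic polynomial p(λ) = det(λI - Sigma) = λ³ - tr·λ² + c_1·λ - det, where tr = trace, c_1 = sum of the principal 2×2 minors, det = det(Sigma):
  tr = 8 + 6 + 7 = 21,
  c_1 = (8·6 - (1)²) + (8·7 - (0)²) + (6·7 - (0)²) = 47 + 56 + 42 = 145,
  det = 8·(6·7 - (0)²) - (1)·((1)·7 - (0)·(0)) + (0)·((1)·(0) - 6·(0)) = 8·(42) - (1)·(7) + (0)·(0) = 329.
  So p(λ) = λ³ - 21λ² + 145λ - 329.
Step 2 — look for an integer root (rational root theorem: any rational root is an integer divisor of 329). Testing λ = 7:
  p(7) = 343 - 1029 + 1015 - 329 = 0  ✓
  Dividing out (λ - 7): p(λ) = (λ - 7)(λ² - 14λ + 47).
Step 3 — remaining eigenvalues from the quadratic λ² - 14λ + 47 = 0:
  Δ = 14² - 4·47 = 196 - 188 = 8,  λ = (14 ± √8)/2 = (14 ± 2.8284)/2 ≈ 8.4142 or 5.5858.
  Sorted: λ_1 = 8.4142,  λ_2 = 7,  λ_3 = 5.5858  (check: sum = 21 = tr ✓).

Step 4 — unit eigenvector for λ_1 ≈ 8.4142: v spans the null space of (Sigma - λ_1 I), whose rows are
  r_1 = (-0.4142, 1, 0),  r_2 = (1, -2.4142, 0),  r_3 = (0, 0, -1.4142).
  v is orthogonal to every row, so take v ∝ r_1 × r_3 = ((1)·(-1.4142) - (0)·(0), (0)·(0) - (-0.4142)·(-1.4142), (-0.4142)·(0) - (1)·(0)) ≈ (-1.4142, -0.5858, 0).
  Rescale (multiply by -1 so the first nonzero entry is positive): u = (1.4142, 0.5858, 0).
  ||u|| = √((1.4142)² + (0.5858)² + (0)²) = √(2.3431) ≈ 1.5307,  v_1 = u/||u|| ≈ (0.9239, 0.3827, 0) (||v_1|| = 1).

λ_1 = 8.4142,  λ_2 = 7,  λ_3 = 5.5858;  v_1 ≈ (0.9239, 0.3827, 0)


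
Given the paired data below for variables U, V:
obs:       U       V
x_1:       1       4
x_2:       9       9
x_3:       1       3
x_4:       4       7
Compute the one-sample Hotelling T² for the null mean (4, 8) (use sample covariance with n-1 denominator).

Step 1 — sample mean vector:
  mean(U) = (1 + 9 + 1 + 4) / 4 = 15/4 = 3.75
  mean(V) = (4 + 9 + 3 + 7) / 4 = 23/4 = 5.75
  x̄ = (3.75, 5.75),  deviation x̄ - mu_0 = (3.75, 5.75) - (4, 8) = (-0.25, -2.25).

Step 2 — sample covariance matrix, S[i,j] = (1/(n-1)) · Σ_k (x_{k,i} - mean_i) · (x_{k,j} - mean_j), divisor n-1 = 3:
  S[U,U] = ((-2.75)·(-2.75) + (5.25)·(5.25) + (-2.75)·(-2.75) + (0.25)·(0.25)) / 3 = 42.75/3 = 14.25
  S[U,V] = ((-2.75)·(-1.75) + (5.25)·(3.25) + (-2.75)·(-2.75) + (0.25)·(1.25)) / 3 = 29.75/3 = 9.9167
  S[V,V] = ((-1.75)·(-1.75) + (3.25)·(3.25) + (-2.75)·(-2.75) + (1.25)·(1.25)) / 3 = 22.75/3 = 7.5833
  S = [[14.25, 9.9167],
 [9.9167, 7.5833]].

Step 3 — invert S. det(S) = 14.25·7.5833 - (9.9167)² = 9.7222.
  S^{-1} = (1/det) · [[d, -b], [-b, a]] = [[0.78, -1.02],
 [-1.02, 1.4657]].

Step 4 — quadratic form (x̄ - mu_0)^T · S^{-1} · (x̄ - mu_0):
  S^{-1} · (x̄ - mu_0) = (2.1, -3.0429),
  (x̄ - mu_0)^T · [...] = (-0.25)·(2.1) + (-2.25)·(-3.0429) = 6.3214.

Step 5 — scale by n: T² = 4 · 6.3214 = 25.2857.

T² ≈ 25.2857


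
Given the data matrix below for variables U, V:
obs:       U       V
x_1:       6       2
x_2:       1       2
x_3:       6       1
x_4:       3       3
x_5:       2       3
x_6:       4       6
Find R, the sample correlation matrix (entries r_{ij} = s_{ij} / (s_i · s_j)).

Step 1 — column means:
  mean(U) = (6 + 1 + 6 + 3 + 2 + 4) / 6 = 22/6 = 3.6667
  mean(V) = (2 + 2 + 1 + 3 + 3 + 6) / 6 = 17/6 = 2.8333

Step 2 — sample variances and covariances s[i,j] = (1/(n-1)) · Σ_k (x_{k,i} - mean_i) · (x_{k,j} - mean_j), with n-1 = 5:
  s[U,U] = ((2.3333)·(2.3333) + (-2.6667)·(-2.6667) + (2.3333)·(2.3333) + (-0.6667)·(-0.6667) + (-1.6667)·(-1.6667) + (0.3333)·(0.3333)) / 5 = 21.3333/5 = 4.2667
  s[U,V] = ((2.3333)·(-0.8333) + (-2.6667)·(-0.8333) + (2.3333)·(-1.8333) + (-0.6667)·(0.1667) + (-1.6667)·(0.1667) + (0.3333)·(3.1667)) / 5 = -3.3333/5 = -0.6667
  s[V,V] = ((-0.8333)·(-0.8333) + (-0.8333)·(-0.8333) + (-1.8333)·(-1.8333) + (0.1667)·(0.1667) + (0.1667)·(0.1667) + (3.1667)·(3.1667)) / 5 = 14.8333/5 = 2.9667
  Sample standard deviations s_i = √(s[i,i]):
  s(U) = √(4.2667) = 2.0656
  s(V) = √(2.9667) = 1.7224

Step 3 — r_{ij} = s_{ij} / (s_i · s_j):
  r[U,U] = 1 (diagonal).
  r[U,V] = -0.6667 / (2.0656 · 1.7224) = -0.6667 / 3.5578 = -0.1874
  r[V,V] = 1 (diagonal).

R is symmetric with unit diagonal. Assembling:

R = [[1, -0.1874],
 [-0.1874, 1]]


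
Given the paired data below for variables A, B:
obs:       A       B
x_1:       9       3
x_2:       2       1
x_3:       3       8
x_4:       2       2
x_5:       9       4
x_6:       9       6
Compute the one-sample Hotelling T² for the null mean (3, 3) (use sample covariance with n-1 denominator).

Step 1 — sample mean vector:
  mean(A) = (9 + 2 + 3 + 2 + 9 + 9) / 6 = 34/6 = 5.6667
  mean(B) = (3 + 1 + 8 + 2 + 4 + 6) / 6 = 24/6 = 4
  x̄ = (5.6667, 4),  deviation x̄ - mu_0 = (5.6667, 4) - (3, 3) = (2.6667, 1).

Step 2 — sample covariance matrix, S[i,j] = (1/(n-1)) · Σ_k (x_{k,i} - mean_i) · (x_{k,j} - mean_j), divisor n-1 = 5:
  S[A,A] = ((3.3333)·(3.3333) + (-3.6667)·(-3.6667) + (-2.6667)·(-2.6667) + (-3.6667)·(-3.6667) + (3.3333)·(3.3333) + (3.3333)·(3.3333)) / 5 = 67.3333/5 = 13.4667
  S[A,B] = ((3.3333)·(-1) + (-3.6667)·(-3) + (-2.6667)·(4) + (-3.6667)·(-2) + (3.3333)·(0) + (3.3333)·(2)) / 5 = 11/5 = 2.2
  S[B,B] = ((-1)·(-1) + (-3)·(-3) + (4)·(4) + (-2)·(-2) + (0)·(0) + (2)·(2)) / 5 = 34/5 = 6.8
  S = [[13.4667, 2.2],
 [2.2, 6.8]].

Step 3 — invert S. det(S) = 13.4667·6.8 - (2.2)² = 86.7333.
  S^{-1} = (1/det) · [[d, -b], [-b, a]] = [[0.0784, -0.0254],
 [-0.0254, 0.1553]].

Step 4 — quadratic form (x̄ - mu_0)^T · S^{-1} · (x̄ - mu_0):
  S^{-1} · (x̄ - mu_0) = (0.1837, 0.0876),
  (x̄ - mu_0)^T · [...] = (2.6667)·(0.1837) + (1)·(0.0876) = 0.5775.

Step 5 — scale by n: T² = 6 · 0.5775 = 3.465.

T² ≈ 3.465


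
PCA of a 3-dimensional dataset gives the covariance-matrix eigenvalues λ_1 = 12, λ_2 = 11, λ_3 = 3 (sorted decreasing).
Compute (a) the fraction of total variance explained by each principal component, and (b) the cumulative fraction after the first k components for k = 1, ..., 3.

Step 1 — total variance = trace(Sigma) = Σ λ_i = 12 + 11 + 3 = 26.

Step 2 — fraction explained by component i = λ_i / Σ λ:
  PC1: 12/26 = 0.4615
  PC2: 11/26 = 0.4231
  PC3: 3/26 = 0.1154

Step 3 — cumulative fraction after k components = (λ_1 + ... + λ_k) / Σ λ:
  k = 1: 12/26 = 0.4615
  k = 2: (12 + 11)/26 = 23/26 = 0.8846
  k = 3: (12 + 11 + 3)/26 = 26/26 = 1

Summary (fraction, with percent):

explained: PC1 0.4615 (46.15%), PC2 0.4231 (42.31%), PC3 0.1154 (11.54%);  cumulative: 0.4615, 0.8846, 1


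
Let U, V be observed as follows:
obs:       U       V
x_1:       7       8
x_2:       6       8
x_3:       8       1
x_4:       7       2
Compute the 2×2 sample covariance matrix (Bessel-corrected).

Step 1 — column means:
  mean(U) = (7 + 6 + 8 + 7) / 4 = 28/4 = 7
  mean(V) = (8 + 8 + 1 + 2) / 4 = 19/4 = 4.75

Step 2 — sample covariance S[i,j] = (1/(n-1)) · Σ_k (x_{k,i} - mean_i) · (x_{k,j} - mean_j), with n-1 = 3.
  S[U,U] = ((0)·(0) + (-1)·(-1) + (1)·(1) + (0)·(0)) / 3 = 2/3 = 0.6667
  S[U,V] = ((0)·(3.25) + (-1)·(3.25) + (1)·(-3.75) + (0)·(-2.75)) / 3 = -7/3 = -2.3333
  S[V,V] = ((3.25)·(3.25) + (3.25)·(3.25) + (-3.75)·(-3.75) + (-2.75)·(-2.75)) / 3 = 42.75/3 = 14.25

S is symmetric (S[j,i] = S[i,j]). Assembling:

S = [[0.6667, -2.3333],
 [-2.3333, 14.25]]


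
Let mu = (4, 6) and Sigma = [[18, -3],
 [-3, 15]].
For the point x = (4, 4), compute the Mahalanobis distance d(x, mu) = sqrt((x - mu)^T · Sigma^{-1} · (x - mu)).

Step 1 — centre the observation: (x - mu) = (0, -2).

Step 2 — invert Sigma. det(Sigma) = 18·15 - (-3)² = 261.
  Sigma^{-1} = (1/det) · [[d, -b], [-b, a]] = [[0.0575, 0.0115],
 [0.0115, 0.069]].

Step 3 — form the quadratic (x - mu)^T · Sigma^{-1} · (x - mu):
  Sigma^{-1} · (x - mu) = (-0.023, -0.1379).
  (x - mu)^T · [Sigma^{-1} · (x - mu)] = (0)·(-0.023) + (-2)·(-0.1379) = 0.2759.

Step 4 — take square root: d = √(0.2759) ≈ 0.5252.

d(x, mu) = √(0.2759) ≈ 0.5252


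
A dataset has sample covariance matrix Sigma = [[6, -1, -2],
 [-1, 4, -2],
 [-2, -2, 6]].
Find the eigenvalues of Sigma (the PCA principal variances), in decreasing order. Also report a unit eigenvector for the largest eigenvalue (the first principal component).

Step 1 — characteristic polynomial p(λ) = det(λI - Sigma) = λ³ - tr·λ² + c_1·λ - det, where tr = trace, c_1 = sum of the principal 2×2 minors, det = det(Sigma):
  tr = 6 + 4 + 6 = 16,
  c_1 = (6·4 - (-1)²) + (6·6 - (-2)²) + (4·6 - (-2)²) = 23 + 32 + 20 = 75,
  det = 6·(4·6 - (-2)²) - (-1)·((-1)·6 - (-2)·(-2)) + (-2)·((-1)·(-2) - 4·(-2)) = 6·(20) - (-1)·(-10) + (-2)·(10) = 90.
  So p(λ) = λ³ - 16λ² + 75λ - 90.
Step 2 — look for an integer root (rational root theorem: any rational root is an integer divisor of 90). Testing λ = 6:
  p(6) = 216 - 576 + 450 - 90 = 0  ✓
  Dividing out (λ - 6): p(λ) = (λ - 6)(λ² - 10λ + 15).
Step 3 — remaining eigenvalues from the quadratic λ² - 10λ + 15 = 0:
  Δ = 10² - 4·15 = 100 - 60 = 40,  λ = (10 ± √40)/2 = (10 ± 6.3246)/2 ≈ 8.1623 or 1.8377.
  Sorted: λ_1 = 8.1623,  λ_2 = 6,  λ_3 = 1.8377  (check: sum = 16 = tr ✓).

Step 4 — unit eigenvector for λ_1 ≈ 8.1623: v spans the null space of (Sigma - λ_1 I), whose rows are
  r_1 = (-2.1623, -1, -2),  r_2 = (-1, -4.1623, -2),  r_3 = (-2, -2, -2.1623).
  v is orthogonal to every row, so take v ∝ r_1 × r_2 = ((-1)·(-2) - (-2)·(-4.1623), (-2)·(-1) - (-2.1623)·(-2), (-2.1623)·(-4.1623) - (-1)·(-1)) ≈ (-6.3246, -2.3246, 8).
  Rescale (multiply by -1 so the first nonzero entry is positive): u = (6.3246, 2.3246, -8).
  ||u|| = √((6.3246)² + (2.3246)² + (-8)²) = √(109.4036) ≈ 10.4596,  v_1 = u/||u|| ≈ (0.6047, 0.2222, -0.7648) (||v_1|| = 1).

λ_1 = 8.1623,  λ_2 = 6,  λ_3 = 1.8377;  v_1 ≈ (0.6047, 0.2222, -0.7648)


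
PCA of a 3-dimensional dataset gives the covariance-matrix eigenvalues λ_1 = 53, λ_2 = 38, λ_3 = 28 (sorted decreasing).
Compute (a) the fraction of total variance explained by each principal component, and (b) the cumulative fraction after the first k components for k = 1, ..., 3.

Step 1 — total variance = trace(Sigma) = Σ λ_i = 53 + 38 + 28 = 119.

Step 2 — fraction explained by component i = λ_i / Σ λ:
  PC1: 53/119 = 0.4454
  PC2: 38/119 = 0.3193
  PC3: 28/119 = 0.2353

Step 3 — cumulative fraction after k components = (λ_1 + ... + λ_k) / Σ λ:
  k = 1: 53/119 = 0.4454
  k = 2: (53 + 38)/119 = 91/119 = 0.7647
  k = 3: (53 + 38 + 28)/119 = 119/119 = 1

Summary (fraction, with percent):

explained: PC1 0.4454 (44.54%), PC2 0.3193 (31.93%), PC3 0.2353 (23.53%);  cumulative: 0.4454, 0.7647, 1


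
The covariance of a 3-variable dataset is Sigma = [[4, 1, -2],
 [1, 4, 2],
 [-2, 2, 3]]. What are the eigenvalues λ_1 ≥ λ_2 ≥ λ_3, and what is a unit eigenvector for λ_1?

Step 1 — characteristic polynomial p(λ) = det(λI - Sigma) = λ³ - tr·λ² + c_1·λ - det, where tr = trace, c_1 = sum of the principal 2×2 minors, det = det(Sigma):
  tr = 4 + 4 + 3 = 11,
  c_1 = (4·4 - (1)²) + (4·3 - (-2)²) + (4·3 - (2)²) = 15 + 8 + 8 = 31,
  det = 4·(4·3 - (2)²) - (1)·((1)·3 - (2)·(-2)) + (-2)·((1)·(2) - 4·(-2)) = 4·(8) - (1)·(7) + (-2)·(10) = 5.
  So p(λ) = λ³ - 11λ² + 31λ - 5.
Step 2 — look for an integer root (rational root theorem: any rational root is an integer divisor of 5). Testing λ = 5:
  p(5) = 125 - 275 + 155 - 5 = 0  ✓
  Dividing out (λ - 5): p(λ) = (λ - 5)(λ² - 6λ + 1).
Step 3 — remaining eigenvalues from the quadratic λ² - 6λ + 1 = 0:
  Δ = 6² - 4·1 = 36 - 4 = 32,  λ = (6 ± √32)/2 = (6 ± 5.6569)/2 ≈ 5.8284 or 0.1716.
  Sorted: λ_1 = 5.8284,  λ_2 = 5,  λ_3 = 0.1716  (check: sum = 11 = tr ✓).

Step 4 — unit eigenvector for λ_1 ≈ 5.8284: v spans the null space of (Sigma - λ_1 I), whose rows are
  r_1 = (-1.8284, 1, -2),  r_2 = (1, -1.8284, 2),  r_3 = (-2, 2, -2.8284).
  v is orthogonal to every row, so take v ∝ r_1 × r_2 = ((1)·(2) - (-2)·(-1.8284), (-2)·(1) - (-1.8284)·(2), (-1.8284)·(-1.8284) - (1)·(1)) ≈ (-1.6569, 1.6569, 2.3431).
  Rescale (multiply by -1 so the first nonzero entry is positive): u = (1.6569, -1.6569, -2.3431).
  ||u|| = √((1.6569)² + (-1.6569)² + (-2.3431)²) = √(10.9807) ≈ 3.3137,  v_1 = u/||u|| ≈ (0.5, -0.5, -0.7071) (||v_1|| = 1).

λ_1 = 5.8284,  λ_2 = 5,  λ_3 = 0.1716;  v_1 ≈ (0.5, -0.5, -0.7071)


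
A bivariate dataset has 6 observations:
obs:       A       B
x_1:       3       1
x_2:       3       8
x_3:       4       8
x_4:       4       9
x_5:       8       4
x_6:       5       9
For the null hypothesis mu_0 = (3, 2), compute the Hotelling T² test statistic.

Step 1 — sample mean vector:
  mean(A) = (3 + 3 + 4 + 4 + 8 + 5) / 6 = 27/6 = 4.5
  mean(B) = (1 + 8 + 8 + 9 + 4 + 9) / 6 = 39/6 = 6.5
  x̄ = (4.5, 6.5),  deviation x̄ - mu_0 = (4.5, 6.5) - (3, 2) = (1.5, 4.5).

Step 2 — sample covariance matrix, S[i,j] = (1/(n-1)) · Σ_k (x_{k,i} - mean_i) · (x_{k,j} - mean_j), divisor n-1 = 5:
  S[A,A] = ((-1.5)·(-1.5) + (-1.5)·(-1.5) + (-0.5)·(-0.5) + (-0.5)·(-0.5) + (3.5)·(3.5) + (0.5)·(0.5)) / 5 = 17.5/5 = 3.5
  S[A,B] = ((-1.5)·(-5.5) + (-1.5)·(1.5) + (-0.5)·(1.5) + (-0.5)·(2.5) + (3.5)·(-2.5) + (0.5)·(2.5)) / 5 = -3.5/5 = -0.7
  S[B,B] = ((-5.5)·(-5.5) + (1.5)·(1.5) + (1.5)·(1.5) + (2.5)·(2.5) + (-2.5)·(-2.5) + (2.5)·(2.5)) / 5 = 53.5/5 = 10.7
  S = [[3.5, -0.7],
 [-0.7, 10.7]].

Step 3 — invert S. det(S) = 3.5·10.7 - (-0.7)² = 36.96.
  S^{-1} = (1/det) · [[d, -b], [-b, a]] = [[0.2895, 0.0189],
 [0.0189, 0.0947]].

Step 4 — quadratic form (x̄ - mu_0)^T · S^{-1} · (x̄ - mu_0):
  S^{-1} · (x̄ - mu_0) = (0.5195, 0.4545),
  (x̄ - mu_0)^T · [...] = (1.5)·(0.5195) + (4.5)·(0.4545) = 2.8247.

Step 5 — scale by n: T² = 6 · 2.8247 = 16.9481.

T² ≈ 16.9481


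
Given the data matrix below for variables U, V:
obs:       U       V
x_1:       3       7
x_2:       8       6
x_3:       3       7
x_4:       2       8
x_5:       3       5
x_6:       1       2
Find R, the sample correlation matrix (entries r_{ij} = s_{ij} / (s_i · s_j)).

Step 1 — column means:
  mean(U) = (3 + 8 + 3 + 2 + 3 + 1) / 6 = 20/6 = 3.3333
  mean(V) = (7 + 6 + 7 + 8 + 5 + 2) / 6 = 35/6 = 5.8333

Step 2 — sample variances and covariances s[i,j] = (1/(n-1)) · Σ_k (x_{k,i} - mean_i) · (x_{k,j} - mean_j), with n-1 = 5:
  s[U,U] = ((-0.3333)·(-0.3333) + (4.6667)·(4.6667) + (-0.3333)·(-0.3333) + (-1.3333)·(-1.3333) + (-0.3333)·(-0.3333) + (-2.3333)·(-2.3333)) / 5 = 29.3333/5 = 5.8667
  s[U,V] = ((-0.3333)·(1.1667) + (4.6667)·(0.1667) + (-0.3333)·(1.1667) + (-1.3333)·(2.1667) + (-0.3333)·(-0.8333) + (-2.3333)·(-3.8333)) / 5 = 6.3333/5 = 1.2667
  s[V,V] = ((1.1667)·(1.1667) + (0.1667)·(0.1667) + (1.1667)·(1.1667) + (2.1667)·(2.1667) + (-0.8333)·(-0.8333) + (-3.8333)·(-3.8333)) / 5 = 22.8333/5 = 4.5667
  Sample standard deviations s_i = √(s[i,i]):
  s(U) = √(5.8667) = 2.4221
  s(V) = √(4.5667) = 2.137

Step 3 — r_{ij} = s_{ij} / (s_i · s_j):
  r[U,U] = 1 (diagonal).
  r[U,V] = 1.2667 / (2.4221 · 2.137) = 1.2667 / 5.176 = 0.2447
  r[V,V] = 1 (diagonal).

R is symmetric with unit diagonal. Assembling:

R = [[1, 0.2447],
 [0.2447, 1]]


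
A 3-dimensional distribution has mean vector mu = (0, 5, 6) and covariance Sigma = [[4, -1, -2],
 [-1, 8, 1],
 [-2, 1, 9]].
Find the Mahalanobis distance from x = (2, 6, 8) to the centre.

Step 1 — centre the observation: (x - mu) = (2, 1, 2).

Step 2 — invert Sigma (cofactor / det for 3×3, or solve directly):
  Sigma^{-1} = [[0.2874, 0.0283, 0.0607],
 [0.0283, 0.1296, -0.0081],
 [0.0607, -0.0081, 0.1255]].

Step 3 — form the quadratic (x - mu)^T · Sigma^{-1} · (x - mu):
  Sigma^{-1} · (x - mu) = (0.7247, 0.17, 0.3644).
  (x - mu)^T · [Sigma^{-1} · (x - mu)] = (2)·(0.7247) + (1)·(0.17) + (2)·(0.3644) = 2.3482.

Step 4 — take square root: d = √(2.3482) ≈ 1.5324.

d(x, mu) = √(2.3482) ≈ 1.5324


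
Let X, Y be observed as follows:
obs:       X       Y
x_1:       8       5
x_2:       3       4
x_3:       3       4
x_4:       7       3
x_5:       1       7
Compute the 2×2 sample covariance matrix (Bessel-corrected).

Step 1 — column means:
  mean(X) = (8 + 3 + 3 + 7 + 1) / 5 = 22/5 = 4.4
  mean(Y) = (5 + 4 + 4 + 3 + 7) / 5 = 23/5 = 4.6

Step 2 — sample covariance S[i,j] = (1/(n-1)) · Σ_k (x_{k,i} - mean_i) · (x_{k,j} - mean_j), with n-1 = 4.
  S[X,X] = ((3.6)·(3.6) + (-1.4)·(-1.4) + (-1.4)·(-1.4) + (2.6)·(2.6) + (-3.4)·(-3.4)) / 4 = 35.2/4 = 8.8
  S[X,Y] = ((3.6)·(0.4) + (-1.4)·(-0.6) + (-1.4)·(-0.6) + (2.6)·(-1.6) + (-3.4)·(2.4)) / 4 = -9.2/4 = -2.3
  S[Y,Y] = ((0.4)·(0.4) + (-0.6)·(-0.6) + (-0.6)·(-0.6) + (-1.6)·(-1.6) + (2.4)·(2.4)) / 4 = 9.2/4 = 2.3

S is symmetric (S[j,i] = S[i,j]). Assembling:

S = [[8.8, -2.3],
 [-2.3, 2.3]]


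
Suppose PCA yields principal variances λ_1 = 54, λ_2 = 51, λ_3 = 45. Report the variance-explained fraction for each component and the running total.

Step 1 — total variance = trace(Sigma) = Σ λ_i = 54 + 51 + 45 = 150.

Step 2 — fraction explained by component i = λ_i / Σ λ:
  PC1: 54/150 = 0.36
  PC2: 51/150 = 0.34
  PC3: 45/150 = 0.3

Step 3 — cumulative fraction after k components = (λ_1 + ... + λ_k) / Σ λ:
  k = 1: 54/150 = 0.36
  k = 2: (54 + 51)/150 = 105/150 = 0.7
  k = 3: (54 + 51 + 45)/150 = 150/150 = 1

Summary (fraction, with percent):

explained: PC1 0.36 (36%), PC2 0.34 (34%), PC3 0.3 (30%);  cumulative: 0.36, 0.7, 1


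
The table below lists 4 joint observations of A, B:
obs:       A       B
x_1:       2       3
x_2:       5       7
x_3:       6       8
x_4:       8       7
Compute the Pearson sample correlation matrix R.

Step 1 — column means:
  mean(A) = (2 + 5 + 6 + 8) / 4 = 21/4 = 5.25
  mean(B) = (3 + 7 + 8 + 7) / 4 = 25/4 = 6.25

Step 2 — sample variances and covariances s[i,j] = (1/(n-1)) · Σ_k (x_{k,i} - mean_i) · (x_{k,j} - mean_j), with n-1 = 3:
  s[A,A] = ((-3.25)·(-3.25) + (-0.25)·(-0.25) + (0.75)·(0.75) + (2.75)·(2.75)) / 3 = 18.75/3 = 6.25
  s[A,B] = ((-3.25)·(-3.25) + (-0.25)·(0.75) + (0.75)·(1.75) + (2.75)·(0.75)) / 3 = 13.75/3 = 4.5833
  s[B,B] = ((-3.25)·(-3.25) + (0.75)·(0.75) + (1.75)·(1.75) + (0.75)·(0.75)) / 3 = 14.75/3 = 4.9167
  Sample standard deviations s_i = √(s[i,i]):
  s(A) = √(6.25) = 2.5
  s(B) = √(4.9167) = 2.2174

Step 3 — r_{ij} = s_{ij} / (s_i · s_j):
  r[A,A] = 1 (diagonal).
  r[A,B] = 4.5833 / (2.5 · 2.2174) = 4.5833 / 5.5434 = 0.8268
  r[B,B] = 1 (diagonal).

R is symmetric with unit diagonal. Assembling:

R = [[1, 0.8268],
 [0.8268, 1]]


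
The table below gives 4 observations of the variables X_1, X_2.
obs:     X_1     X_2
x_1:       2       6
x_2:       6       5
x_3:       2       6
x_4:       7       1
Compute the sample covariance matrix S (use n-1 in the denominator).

Step 1 — column means:
  mean(X_1) = (2 + 6 + 2 + 7) / 4 = 17/4 = 4.25
  mean(X_2) = (6 + 5 + 6 + 1) / 4 = 18/4 = 4.5

Step 2 — sample covariance S[i,j] = (1/(n-1)) · Σ_k (x_{k,i} - mean_i) · (x_{k,j} - mean_j), with n-1 = 3.
  S[X_1,X_1] = ((-2.25)·(-2.25) + (1.75)·(1.75) + (-2.25)·(-2.25) + (2.75)·(2.75)) / 3 = 20.75/3 = 6.9167
  S[X_1,X_2] = ((-2.25)·(1.5) + (1.75)·(0.5) + (-2.25)·(1.5) + (2.75)·(-3.5)) / 3 = -15.5/3 = -5.1667
  S[X_2,X_2] = ((1.5)·(1.5) + (0.5)·(0.5) + (1.5)·(1.5) + (-3.5)·(-3.5)) / 3 = 17/3 = 5.6667

S is symmetric (S[j,i] = S[i,j]). Assembling:

S = [[6.9167, -5.1667],
 [-5.1667, 5.6667]]


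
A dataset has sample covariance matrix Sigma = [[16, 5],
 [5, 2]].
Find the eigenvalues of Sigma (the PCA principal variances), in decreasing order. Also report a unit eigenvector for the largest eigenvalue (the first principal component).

Step 1 — characteristic polynomial of 2×2 Sigma:
  det(Sigma - λI) = λ² - trace · λ + det = 0.
  trace = 16 + 2 = 18, det = 16·2 - (5)² = 7.
Step 2 — discriminant:
  Δ = trace² - 4·det = 324 - 28 = 296.
Step 3 — eigenvalues:
  λ = (trace ± √Δ)/2 = (18 ± 17.2047)/2,
  λ_1 = 17.6023,  λ_2 = 0.3977.

Step 4 — unit eigenvector for λ_1: solve (Sigma - λ_1 I)v = 0. First row:
  (16 - 17.6023)·v_x + (5)·v_y = 0, i.e. (-1.6023)·v_x + (5)·v_y = 0,
  so v ∝ (b, λ_1 - a) = (5, 1.6023) = u.
  ||u|| = √((5)² + (1.6023)²) = √(27.5674) ≈ 5.2505,
  v_1 = u/||u|| ≈ (0.9523, 0.3052) (||v_1|| = 1).

λ_1 = 17.6023,  λ_2 = 0.3977;  v_1 ≈ (0.9523, 0.3052)


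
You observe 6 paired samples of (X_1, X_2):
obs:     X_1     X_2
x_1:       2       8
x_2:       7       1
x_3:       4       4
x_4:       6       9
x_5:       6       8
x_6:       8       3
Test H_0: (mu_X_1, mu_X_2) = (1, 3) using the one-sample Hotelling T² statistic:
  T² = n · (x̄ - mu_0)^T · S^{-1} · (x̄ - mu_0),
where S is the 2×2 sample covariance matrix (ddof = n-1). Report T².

Step 1 — sample mean vector:
  mean(X_1) = (2 + 7 + 4 + 6 + 6 + 8) / 6 = 33/6 = 5.5
  mean(X_2) = (8 + 1 + 4 + 9 + 8 + 3) / 6 = 33/6 = 5.5
  x̄ = (5.5, 5.5),  deviation x̄ - mu_0 = (5.5, 5.5) - (1, 3) = (4.5, 2.5).

Step 2 — sample covariance matrix, S[i,j] = (1/(n-1)) · Σ_k (x_{k,i} - mean_i) · (x_{k,j} - mean_j), divisor n-1 = 5:
  S[X_1,X_1] = ((-3.5)·(-3.5) + (1.5)·(1.5) + (-1.5)·(-1.5) + (0.5)·(0.5) + (0.5)·(0.5) + (2.5)·(2.5)) / 5 = 23.5/5 = 4.7
  S[X_1,X_2] = ((-3.5)·(2.5) + (1.5)·(-4.5) + (-1.5)·(-1.5) + (0.5)·(3.5) + (0.5)·(2.5) + (2.5)·(-2.5)) / 5 = -16.5/5 = -3.3
  S[X_2,X_2] = ((2.5)·(2.5) + (-4.5)·(-4.5) + (-1.5)·(-1.5) + (3.5)·(3.5) + (2.5)·(2.5) + (-2.5)·(-2.5)) / 5 = 53.5/5 = 10.7
  S = [[4.7, -3.3],
 [-3.3, 10.7]].

Step 3 — invert S. det(S) = 4.7·10.7 - (-3.3)² = 39.4.
  S^{-1} = (1/det) · [[d, -b], [-b, a]] = [[0.2716, 0.0838],
 [0.0838, 0.1193]].

Step 4 — quadratic form (x̄ - mu_0)^T · S^{-1} · (x̄ - mu_0):
  S^{-1} · (x̄ - mu_0) = (1.4315, 0.6751),
  (x̄ - mu_0)^T · [...] = (4.5)·(1.4315) + (2.5)·(0.6751) = 8.1294.

Step 5 — scale by n: T² = 6 · 8.1294 = 48.7766.

T² ≈ 48.7766


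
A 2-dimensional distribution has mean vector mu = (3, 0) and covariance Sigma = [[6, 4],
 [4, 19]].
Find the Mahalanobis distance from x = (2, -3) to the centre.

Step 1 — centre the observation: (x - mu) = (-1, -3).

Step 2 — invert Sigma. det(Sigma) = 6·19 - (4)² = 98.
  Sigma^{-1} = (1/det) · [[d, -b], [-b, a]] = [[0.1939, -0.0408],
 [-0.0408, 0.0612]].

Step 3 — form the quadratic (x - mu)^T · Sigma^{-1} · (x - mu):
  Sigma^{-1} · (x - mu) = (-0.0714, -0.1429).
  (x - mu)^T · [Sigma^{-1} · (x - mu)] = (-1)·(-0.0714) + (-3)·(-0.1429) = 0.5.

Step 4 — take square root: d = √(0.5) ≈ 0.7071.

d(x, mu) = √(0.5) ≈ 0.7071


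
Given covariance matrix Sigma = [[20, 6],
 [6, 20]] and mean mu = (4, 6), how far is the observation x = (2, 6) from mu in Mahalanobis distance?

Step 1 — centre the observation: (x - mu) = (-2, 0).

Step 2 — invert Sigma. det(Sigma) = 20·20 - (6)² = 364.
  Sigma^{-1} = (1/det) · [[d, -b], [-b, a]] = [[0.0549, -0.0165],
 [-0.0165, 0.0549]].

Step 3 — form the quadratic (x - mu)^T · Sigma^{-1} · (x - mu):
  Sigma^{-1} · (x - mu) = (-0.1099, 0.033).
  (x - mu)^T · [Sigma^{-1} · (x - mu)] = (-2)·(-0.1099) + (0)·(0.033) = 0.2198.

Step 4 — take square root: d = √(0.2198) ≈ 0.4688.

d(x, mu) = √(0.2198) ≈ 0.4688


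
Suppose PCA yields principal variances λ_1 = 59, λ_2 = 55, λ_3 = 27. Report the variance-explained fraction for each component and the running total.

Step 1 — total variance = trace(Sigma) = Σ λ_i = 59 + 55 + 27 = 141.

Step 2 — fraction explained by component i = λ_i / Σ λ:
  PC1: 59/141 = 0.4184
  PC2: 55/141 = 0.3901
  PC3: 27/141 = 0.1915

Step 3 — cumulative fraction after k components = (λ_1 + ... + λ_k) / Σ λ:
  k = 1: 59/141 = 0.4184
  k = 2: (59 + 55)/141 = 114/141 = 0.8085
  k = 3: (59 + 55 + 27)/141 = 141/141 = 1

Summary (fraction, with percent):

explained: PC1 0.4184 (41.84%), PC2 0.3901 (39.01%), PC3 0.1915 (19.15%);  cumulative: 0.4184, 0.8085, 1


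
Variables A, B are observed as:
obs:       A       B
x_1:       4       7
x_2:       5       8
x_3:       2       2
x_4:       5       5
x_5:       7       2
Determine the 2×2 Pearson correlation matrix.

Step 1 — column means:
  mean(A) = (4 + 5 + 2 + 5 + 7) / 5 = 23/5 = 4.6
  mean(B) = (7 + 8 + 2 + 5 + 2) / 5 = 24/5 = 4.8

Step 2 — sample variances and covariances s[i,j] = (1/(n-1)) · Σ_k (x_{k,i} - mean_i) · (x_{k,j} - mean_j), with n-1 = 4:
  s[A,A] = ((-0.6)·(-0.6) + (0.4)·(0.4) + (-2.6)·(-2.6) + (0.4)·(0.4) + (2.4)·(2.4)) / 4 = 13.2/4 = 3.3
  s[A,B] = ((-0.6)·(2.2) + (0.4)·(3.2) + (-2.6)·(-2.8) + (0.4)·(0.2) + (2.4)·(-2.8)) / 4 = 0.6/4 = 0.15
  s[B,B] = ((2.2)·(2.2) + (3.2)·(3.2) + (-2.8)·(-2.8) + (0.2)·(0.2) + (-2.8)·(-2.8)) / 4 = 30.8/4 = 7.7
  Sample standard deviations s_i = √(s[i,i]):
  s(A) = √(3.3) = 1.8166
  s(B) = √(7.7) = 2.7749

Step 3 — r_{ij} = s_{ij} / (s_i · s_j):
  r[A,A] = 1 (diagonal).
  r[A,B] = 0.15 / (1.8166 · 2.7749) = 0.15 / 5.0408 = 0.0298
  r[B,B] = 1 (diagonal).

R is symmetric with unit diagonal. Assembling:

R = [[1, 0.0298],
 [0.0298, 1]]


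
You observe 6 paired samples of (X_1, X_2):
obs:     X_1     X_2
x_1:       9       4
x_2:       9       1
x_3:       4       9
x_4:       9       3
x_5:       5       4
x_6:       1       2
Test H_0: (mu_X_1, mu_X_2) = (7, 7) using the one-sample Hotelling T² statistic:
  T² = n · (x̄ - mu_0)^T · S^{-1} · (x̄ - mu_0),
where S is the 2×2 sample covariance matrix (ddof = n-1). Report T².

Step 1 — sample mean vector:
  mean(X_1) = (9 + 9 + 4 + 9 + 5 + 1) / 6 = 37/6 = 6.1667
  mean(X_2) = (4 + 1 + 9 + 3 + 4 + 2) / 6 = 23/6 = 3.8333
  x̄ = (6.1667, 3.8333),  deviation x̄ - mu_0 = (6.1667, 3.8333) - (7, 7) = (-0.8333, -3.1667).

Step 2 — sample covariance matrix, S[i,j] = (1/(n-1)) · Σ_k (x_{k,i} - mean_i) · (x_{k,j} - mean_j), divisor n-1 = 5:
  S[X_1,X_1] = ((2.8333)·(2.8333) + (2.8333)·(2.8333) + (-2.1667)·(-2.1667) + (2.8333)·(2.8333) + (-1.1667)·(-1.1667) + (-5.1667)·(-5.1667)) / 5 = 56.8333/5 = 11.3667
  S[X_1,X_2] = ((2.8333)·(0.1667) + (2.8333)·(-2.8333) + (-2.1667)·(5.1667) + (2.8333)·(-0.8333) + (-1.1667)·(0.1667) + (-5.1667)·(-1.8333)) / 5 = -11.8333/5 = -2.3667
  S[X_2,X_2] = ((0.1667)·(0.1667) + (-2.8333)·(-2.8333) + (5.1667)·(5.1667) + (-0.8333)·(-0.8333) + (0.1667)·(0.1667) + (-1.8333)·(-1.8333)) / 5 = 38.8333/5 = 7.7667
  S = [[11.3667, -2.3667],
 [-2.3667, 7.7667]].

Step 3 — invert S. det(S) = 11.3667·7.7667 - (-2.3667)² = 82.68.
  S^{-1} = (1/det) · [[d, -b], [-b, a]] = [[0.0939, 0.0286],
 [0.0286, 0.1375]].

Step 4 — quadratic form (x̄ - mu_0)^T · S^{-1} · (x̄ - mu_0):
  S^{-1} · (x̄ - mu_0) = (-0.1689, -0.4592),
  (x̄ - mu_0)^T · [...] = (-0.8333)·(-0.1689) + (-3.1667)·(-0.4592) = 1.5949.

Step 5 — scale by n: T² = 6 · 1.5949 = 9.5694.

T² ≈ 9.5694


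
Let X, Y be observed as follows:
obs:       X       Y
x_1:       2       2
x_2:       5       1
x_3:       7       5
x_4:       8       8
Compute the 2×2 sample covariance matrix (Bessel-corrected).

Step 1 — column means:
  mean(X) = (2 + 5 + 7 + 8) / 4 = 22/4 = 5.5
  mean(Y) = (2 + 1 + 5 + 8) / 4 = 16/4 = 4

Step 2 — sample covariance S[i,j] = (1/(n-1)) · Σ_k (x_{k,i} - mean_i) · (x_{k,j} - mean_j), with n-1 = 3.
  S[X,X] = ((-3.5)·(-3.5) + (-0.5)·(-0.5) + (1.5)·(1.5) + (2.5)·(2.5)) / 3 = 21/3 = 7
  S[X,Y] = ((-3.5)·(-2) + (-0.5)·(-3) + (1.5)·(1) + (2.5)·(4)) / 3 = 20/3 = 6.6667
  S[Y,Y] = ((-2)·(-2) + (-3)·(-3) + (1)·(1) + (4)·(4)) / 3 = 30/3 = 10

S is symmetric (S[j,i] = S[i,j]). Assembling:

S = [[7, 6.6667],
 [6.6667, 10]]


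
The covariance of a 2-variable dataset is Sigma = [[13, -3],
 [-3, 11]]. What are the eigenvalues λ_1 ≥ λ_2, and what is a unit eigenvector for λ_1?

Step 1 — characteristic polynomial of 2×2 Sigma:
  det(Sigma - λI) = λ² - trace · λ + det = 0.
  trace = 13 + 11 = 24, det = 13·11 - (-3)² = 134.
Step 2 — discriminant:
  Δ = trace² - 4·det = 576 - 536 = 40.
Step 3 — eigenvalues:
  λ = (trace ± √Δ)/2 = (24 ± 6.3246)/2,
  λ_1 = 15.1623,  λ_2 = 8.8377.

Step 4 — unit eigenvector for λ_1: solve (Sigma - λ_1 I)v = 0. First row:
  (13 - 15.1623)·v_x + (-3)·v_y = 0, i.e. (-2.1623)·v_x + (-3)·v_y = 0,
  so v ∝ (b, λ_1 - a) = (-3, 2.1623); multiply by -1 so the first entry is positive: u = (3, -2.1623).
  ||u|| = √((3)² + (-2.1623)²) = √(13.6754) ≈ 3.698,
  v_1 = u/||u|| ≈ (0.8112, -0.5847) (||v_1|| = 1).

λ_1 = 15.1623,  λ_2 = 8.8377;  v_1 ≈ (0.8112, -0.5847)


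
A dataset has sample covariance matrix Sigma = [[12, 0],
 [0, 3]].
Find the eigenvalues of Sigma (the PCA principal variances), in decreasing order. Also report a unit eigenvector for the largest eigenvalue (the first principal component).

Step 1 — characteristic polynomial of 2×2 Sigma:
  det(Sigma - λI) = λ² - trace · λ + det = 0.
  trace = 12 + 3 = 15, det = 12·3 - (0)² = 36.
Step 2 — discriminant:
  Δ = trace² - 4·det = 225 - 144 = 81.
Step 3 — eigenvalues:
  λ = (trace ± √Δ)/2 = (15 ± 9)/2,
  λ_1 = 12,  λ_2 = 3.

Step 4 — unit eigenvector for λ_1: Sigma is diagonal, so its eigenvectors are the coordinate axes. λ_1 = 12 is the diagonal entry on the first coordinate axis, hence
  v_1 = (1, 0) (||v_1|| = 1).

λ_1 = 12,  λ_2 = 3;  v_1 ≈ (1, 0)


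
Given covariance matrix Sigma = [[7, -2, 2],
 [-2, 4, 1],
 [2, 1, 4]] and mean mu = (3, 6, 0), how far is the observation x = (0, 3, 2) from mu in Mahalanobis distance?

Step 1 — centre the observation: (x - mu) = (-3, -3, 2).

Step 2 — invert Sigma (cofactor / det for 3×3, or solve directly):
  Sigma^{-1} = [[0.2308, 0.1538, -0.1538],
 [0.1538, 0.3692, -0.1692],
 [-0.1538, -0.1692, 0.3692]].

Step 3 — form the quadratic (x - mu)^T · Sigma^{-1} · (x - mu):
  Sigma^{-1} · (x - mu) = (-1.4615, -1.9077, 1.7077).
  (x - mu)^T · [Sigma^{-1} · (x - mu)] = (-3)·(-1.4615) + (-3)·(-1.9077) + (2)·(1.7077) = 13.5231.

Step 4 — take square root: d = √(13.5231) ≈ 3.6774.

d(x, mu) = √(13.5231) ≈ 3.6774


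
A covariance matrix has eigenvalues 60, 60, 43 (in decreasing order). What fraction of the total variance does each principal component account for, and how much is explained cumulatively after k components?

Step 1 — total variance = trace(Sigma) = Σ λ_i = 60 + 60 + 43 = 163.

Step 2 — fraction explained by component i = λ_i / Σ λ:
  PC1: 60/163 = 0.3681
  PC2: 60/163 = 0.3681
  PC3: 43/163 = 0.2638

Step 3 — cumulative fraction after k components = (λ_1 + ... + λ_k) / Σ λ:
  k = 1: 60/163 = 0.3681
  k = 2: (60 + 60)/163 = 120/163 = 0.7362
  k = 3: (60 + 60 + 43)/163 = 163/163 = 1

Summary (fraction, with percent):

explained: PC1 0.3681 (36.81%), PC2 0.3681 (36.81%), PC3 0.2638 (26.38%);  cumulative: 0.3681, 0.7362, 1


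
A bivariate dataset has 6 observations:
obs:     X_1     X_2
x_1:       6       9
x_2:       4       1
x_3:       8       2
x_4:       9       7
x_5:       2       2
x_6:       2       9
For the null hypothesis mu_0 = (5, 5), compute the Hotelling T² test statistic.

Step 1 — sample mean vector:
  mean(X_1) = (6 + 4 + 8 + 9 + 2 + 2) / 6 = 31/6 = 5.1667
  mean(X_2) = (9 + 1 + 2 + 7 + 2 + 9) / 6 = 30/6 = 5
  x̄ = (5.1667, 5),  deviation x̄ - mu_0 = (5.1667, 5) - (5, 5) = (0.1667, 0).

Step 2 — sample covariance matrix, S[i,j] = (1/(n-1)) · Σ_k (x_{k,i} - mean_i) · (x_{k,j} - mean_j), divisor n-1 = 5:
  S[X_1,X_1] = ((0.8333)·(0.8333) + (-1.1667)·(-1.1667) + (2.8333)·(2.8333) + (3.8333)·(3.8333) + (-3.1667)·(-3.1667) + (-3.1667)·(-3.1667)) / 5 = 44.8333/5 = 8.9667
  S[X_1,X_2] = ((0.8333)·(4) + (-1.1667)·(-4) + (2.8333)·(-3) + (3.8333)·(2) + (-3.1667)·(-3) + (-3.1667)·(4)) / 5 = 4/5 = 0.8
  S[X_2,X_2] = ((4)·(4) + (-4)·(-4) + (-3)·(-3) + (2)·(2) + (-3)·(-3) + (4)·(4)) / 5 = 70/5 = 14
  S = [[8.9667, 0.8],
 [0.8, 14]].

Step 3 — invert S. det(S) = 8.9667·14 - (0.8)² = 124.8933.
  S^{-1} = (1/det) · [[d, -b], [-b, a]] = [[0.1121, -0.0064],
 [-0.0064, 0.0718]].

Step 4 — quadratic form (x̄ - mu_0)^T · S^{-1} · (x̄ - mu_0):
  S^{-1} · (x̄ - mu_0) = (0.0187, -0.0011),
  (x̄ - mu_0)^T · [...] = (0.1667)·(0.0187) + (0)·(-0.0011) = 0.0031.

Step 5 — scale by n: T² = 6 · 0.0031 = 0.0187.

T² ≈ 0.0187


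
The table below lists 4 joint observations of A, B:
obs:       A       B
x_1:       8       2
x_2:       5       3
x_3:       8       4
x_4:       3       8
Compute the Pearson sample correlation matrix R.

Step 1 — column means:
  mean(A) = (8 + 5 + 8 + 3) / 4 = 24/4 = 6
  mean(B) = (2 + 3 + 4 + 8) / 4 = 17/4 = 4.25

Step 2 — sample variances and covariances s[i,j] = (1/(n-1)) · Σ_k (x_{k,i} - mean_i) · (x_{k,j} - mean_j), with n-1 = 3:
  s[A,A] = ((2)·(2) + (-1)·(-1) + (2)·(2) + (-3)·(-3)) / 3 = 18/3 = 6
  s[A,B] = ((2)·(-2.25) + (-1)·(-1.25) + (2)·(-0.25) + (-3)·(3.75)) / 3 = -15/3 = -5
  s[B,B] = ((-2.25)·(-2.25) + (-1.25)·(-1.25) + (-0.25)·(-0.25) + (3.75)·(3.75)) / 3 = 20.75/3 = 6.9167
  Sample standard deviations s_i = √(s[i,i]):
  s(A) = √(6) = 2.4495
  s(B) = √(6.9167) = 2.63

Step 3 — r_{ij} = s_{ij} / (s_i · s_j):
  r[A,A] = 1 (diagonal).
  r[A,B] = -5 / (2.4495 · 2.63) = -5 / 6.442 = -0.7762
  r[B,B] = 1 (diagonal).

R is symmetric with unit diagonal. Assembling:

R = [[1, -0.7762],
 [-0.7762, 1]]
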